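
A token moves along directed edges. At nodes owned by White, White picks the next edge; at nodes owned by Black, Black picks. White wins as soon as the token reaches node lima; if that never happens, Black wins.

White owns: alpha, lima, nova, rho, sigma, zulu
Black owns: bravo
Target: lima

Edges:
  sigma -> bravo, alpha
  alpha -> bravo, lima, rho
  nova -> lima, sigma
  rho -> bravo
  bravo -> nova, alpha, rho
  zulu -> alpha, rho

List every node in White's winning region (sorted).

A0 = {lima}
A1: add {alpha, nova} — nova (White) has nova→lima; alpha (White) has alpha→lima.
A2: add {sigma, zulu} — sigma (White) has sigma→alpha; zulu (White) has zulu→alpha.
A3 = A2; e.g. bravo (Black) can still go to rho. Fixed point.
White's winning region = {alpha, lima, nova, sigma, zulu}.

alpha, lima, nova, sigma, zulu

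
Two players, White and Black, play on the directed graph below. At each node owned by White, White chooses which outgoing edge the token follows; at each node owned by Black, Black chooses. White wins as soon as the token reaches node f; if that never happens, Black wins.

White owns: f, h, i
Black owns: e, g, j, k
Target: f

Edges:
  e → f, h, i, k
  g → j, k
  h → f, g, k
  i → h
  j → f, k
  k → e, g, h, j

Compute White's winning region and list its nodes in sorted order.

f, h, i

A0 = {f}
A1: add {h} — h (White) has h→f.
A2: add {i} — i (White) has i→h.
A3 = A2; e.g. e (Black) can still go to k. Fixed point.
White's winning region = {f, h, i}.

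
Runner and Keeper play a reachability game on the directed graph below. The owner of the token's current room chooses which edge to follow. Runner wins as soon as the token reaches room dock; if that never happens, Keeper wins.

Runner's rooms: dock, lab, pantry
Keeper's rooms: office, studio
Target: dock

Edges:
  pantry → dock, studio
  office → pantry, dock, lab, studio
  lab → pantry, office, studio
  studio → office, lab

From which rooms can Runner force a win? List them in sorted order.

A0 = {dock}
A1: add {pantry} — pantry (Runner) has pantry→dock.
A2: add {lab} — lab (Runner) has lab→pantry.
A3 = A2; e.g. office (Keeper) can still go to studio. Fixed point.
Runner's winning region = {dock, lab, pantry}.

dock, lab, pantry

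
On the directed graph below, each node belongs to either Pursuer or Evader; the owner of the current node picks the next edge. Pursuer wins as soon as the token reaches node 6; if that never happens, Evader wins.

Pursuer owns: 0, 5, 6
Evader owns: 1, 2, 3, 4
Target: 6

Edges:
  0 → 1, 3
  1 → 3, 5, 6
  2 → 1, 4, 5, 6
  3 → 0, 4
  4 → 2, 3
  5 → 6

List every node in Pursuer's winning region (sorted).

A0 = {6}
A1: add {5} — 5 (Pursuer) has 5→6.
A2 = A1; e.g. 0 (Pursuer) has no edge into A1. Fixed point.
Pursuer's winning region = {5, 6}.

5, 6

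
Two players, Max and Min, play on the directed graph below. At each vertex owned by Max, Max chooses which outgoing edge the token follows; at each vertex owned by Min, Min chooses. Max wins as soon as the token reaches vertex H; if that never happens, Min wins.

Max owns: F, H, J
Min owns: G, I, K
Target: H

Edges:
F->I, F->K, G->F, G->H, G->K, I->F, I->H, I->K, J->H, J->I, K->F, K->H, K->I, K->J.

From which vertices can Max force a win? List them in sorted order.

H, J

A0 = {H}
A1: add {J} — J (Max) has J→H.
A2 = A1; e.g. F (Max) has no edge into A1. Fixed point.
Max's winning region = {H, J}.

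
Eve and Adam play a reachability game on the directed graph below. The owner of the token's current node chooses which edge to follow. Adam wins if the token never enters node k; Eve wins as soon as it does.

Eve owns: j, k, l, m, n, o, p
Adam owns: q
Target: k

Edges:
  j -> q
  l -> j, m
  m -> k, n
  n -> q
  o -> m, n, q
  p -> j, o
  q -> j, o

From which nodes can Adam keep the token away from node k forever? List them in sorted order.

A0 = {k}
A1: add {m} — m (Eve) has m→k.
A2: add {l, o} — l (Eve) has l→m; o (Eve) has o→m.
A3: add {p} — p (Eve) has p→o.
A4 = A3; e.g. j (Eve) has no edge into A3. Fixed point.
Eve's attractor = {k, l, m, o, p}; Adam avoids the target exactly from the complement.

j, n, q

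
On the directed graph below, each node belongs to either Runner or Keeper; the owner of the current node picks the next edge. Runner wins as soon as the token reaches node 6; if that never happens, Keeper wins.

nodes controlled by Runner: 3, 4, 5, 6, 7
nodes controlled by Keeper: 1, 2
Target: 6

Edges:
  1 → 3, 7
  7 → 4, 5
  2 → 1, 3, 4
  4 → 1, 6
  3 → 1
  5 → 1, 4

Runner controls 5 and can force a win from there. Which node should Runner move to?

4

A0 = {6}
A1: add {4} — 4 (Runner) has 4→6.
A2: add {5, 7} — 5 (Runner) has 5→4; 7 (Runner) has 7→4.
A3 = A2; e.g. 1 (Keeper) can still go to 3. Fixed point.
From 5, successor 4 is in the attractor (rank 1); the other successor 1 is not.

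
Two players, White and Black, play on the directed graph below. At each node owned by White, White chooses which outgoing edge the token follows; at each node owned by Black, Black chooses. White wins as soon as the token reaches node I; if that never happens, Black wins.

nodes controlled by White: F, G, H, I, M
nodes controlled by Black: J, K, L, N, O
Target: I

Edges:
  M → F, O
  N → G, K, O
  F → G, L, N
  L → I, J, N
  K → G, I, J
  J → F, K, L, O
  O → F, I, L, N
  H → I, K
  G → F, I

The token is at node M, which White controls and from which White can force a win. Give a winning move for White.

F

A0 = {I}
A1: add {G, H} — G (White) has G→I; H (White) has H→I.
A2: add {F} — F (White) has F→G.
A3: add {M} — M (White) has M→F.
A4 = A3; e.g. J (Black) can still go to K. Fixed point.
From M, successor F is in the attractor (rank 2); the other successor O is not.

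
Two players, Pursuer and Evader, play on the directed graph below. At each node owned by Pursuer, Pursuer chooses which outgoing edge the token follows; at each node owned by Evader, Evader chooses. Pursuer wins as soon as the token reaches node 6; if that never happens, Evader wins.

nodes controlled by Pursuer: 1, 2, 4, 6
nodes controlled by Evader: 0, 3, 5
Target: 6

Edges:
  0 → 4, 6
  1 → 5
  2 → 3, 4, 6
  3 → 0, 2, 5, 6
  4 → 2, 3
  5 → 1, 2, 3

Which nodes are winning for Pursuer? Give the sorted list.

A0 = {6}
A1: add {2} — 2 (Pursuer) has 2→6.
A2: add {4} — 4 (Pursuer) has 4→2.
A3: add {0} — 0 (Evader): all of {4, 6} already in.
A4 = A3; e.g. 1 (Pursuer) has no edge into A3. Fixed point.
Pursuer's winning region = {0, 2, 4, 6}.

0, 2, 4, 6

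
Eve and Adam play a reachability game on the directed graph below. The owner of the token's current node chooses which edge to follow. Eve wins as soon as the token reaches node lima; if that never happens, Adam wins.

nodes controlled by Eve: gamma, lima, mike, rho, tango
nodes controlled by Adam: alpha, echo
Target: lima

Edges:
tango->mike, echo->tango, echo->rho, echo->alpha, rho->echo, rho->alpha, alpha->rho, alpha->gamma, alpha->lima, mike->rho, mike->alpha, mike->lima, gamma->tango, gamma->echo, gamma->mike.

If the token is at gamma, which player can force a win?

A0 = {lima}
A1: add {mike} — mike (Eve) has mike→lima.
A2: add {gamma, tango} — tango (Eve) has tango→mike; gamma (Eve) has gamma→mike.
A3 = A2; e.g. echo (Adam) can still go to rho. Fixed point.
gamma ∈ A2, so Eve can force the target.

Eve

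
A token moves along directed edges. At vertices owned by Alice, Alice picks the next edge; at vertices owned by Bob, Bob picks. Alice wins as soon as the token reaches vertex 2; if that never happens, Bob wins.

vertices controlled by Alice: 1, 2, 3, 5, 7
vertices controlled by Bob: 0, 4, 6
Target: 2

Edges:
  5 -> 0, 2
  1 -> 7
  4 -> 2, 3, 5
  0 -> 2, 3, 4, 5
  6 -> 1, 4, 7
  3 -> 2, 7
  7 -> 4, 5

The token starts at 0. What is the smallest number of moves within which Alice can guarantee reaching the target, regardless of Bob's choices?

A0 = {2}
A1: add {3, 5} — 3 (Alice) has 3→2; 5 (Alice) has 5→2.
A2: add {4, 7} — 4 (Bob): all of {2, 3, 5} already in; 7 (Alice) has 7→5.
A3: add {0, 1} — 0 (Bob): all of {2, 3, 4, 5} already in; 1 (Alice) has 1→7.
0 enters the attractor at level 3, so Alice can force the target in 3 moves from there.

3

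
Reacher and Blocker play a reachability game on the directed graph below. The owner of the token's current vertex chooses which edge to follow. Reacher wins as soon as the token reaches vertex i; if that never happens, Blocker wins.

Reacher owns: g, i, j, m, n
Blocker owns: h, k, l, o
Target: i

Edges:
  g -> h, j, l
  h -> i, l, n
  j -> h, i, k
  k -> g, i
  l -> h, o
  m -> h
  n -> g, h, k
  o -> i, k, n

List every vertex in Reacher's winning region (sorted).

A0 = {i}
A1: add {j} — j (Reacher) has j→i.
A2: add {g} — g (Reacher) has g→j.
A3: add {k, n} — k (Blocker): all of {g, i} already in; n (Reacher) has n→g.
A4: add {o} — o (Blocker): all of {i, k, n} already in.
A5 = A4; e.g. h (Blocker) can still go to l. Fixed point.
Reacher's winning region = {g, i, j, k, n, o}.

g, i, j, k, n, o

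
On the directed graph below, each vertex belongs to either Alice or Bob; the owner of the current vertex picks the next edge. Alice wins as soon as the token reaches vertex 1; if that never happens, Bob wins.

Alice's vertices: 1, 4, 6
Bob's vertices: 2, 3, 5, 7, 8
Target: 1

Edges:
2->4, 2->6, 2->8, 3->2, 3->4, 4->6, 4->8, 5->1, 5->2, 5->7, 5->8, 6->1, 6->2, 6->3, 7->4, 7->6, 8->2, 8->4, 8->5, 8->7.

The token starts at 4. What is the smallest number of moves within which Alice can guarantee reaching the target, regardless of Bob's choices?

A0 = {1}
A1: add {6} — 6 (Alice) has 6→1.
A2: add {4} — 4 (Alice) has 4→6.
4 enters the attractor at level 2, so Alice can force the target in 2 moves from there.

2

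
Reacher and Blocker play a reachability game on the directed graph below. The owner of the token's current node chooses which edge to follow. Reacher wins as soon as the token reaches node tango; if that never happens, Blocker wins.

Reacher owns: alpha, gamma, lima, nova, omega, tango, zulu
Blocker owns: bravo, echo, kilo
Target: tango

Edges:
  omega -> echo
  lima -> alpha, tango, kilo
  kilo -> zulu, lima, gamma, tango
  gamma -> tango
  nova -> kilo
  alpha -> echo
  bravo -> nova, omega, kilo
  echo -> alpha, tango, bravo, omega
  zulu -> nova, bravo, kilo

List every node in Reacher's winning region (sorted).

gamma, lima, tango

A0 = {tango}
A1: add {gamma, lima} — lima (Reacher) has lima→tango; gamma (Reacher) has gamma→tango.
A2 = A1; e.g. nova (Reacher) has no edge into A1. Fixed point.
Reacher's winning region = {gamma, lima, tango}.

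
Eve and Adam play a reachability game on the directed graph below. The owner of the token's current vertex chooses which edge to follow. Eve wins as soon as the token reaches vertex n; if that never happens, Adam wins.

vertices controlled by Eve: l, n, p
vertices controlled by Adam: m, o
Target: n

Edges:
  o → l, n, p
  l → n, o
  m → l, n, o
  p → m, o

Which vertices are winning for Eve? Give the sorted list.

l, n

A0 = {n}
A1: add {l} — l (Eve) has l→n.
A2 = A1; e.g. m (Adam) can still go to o. Fixed point.
Eve's winning region = {l, n}.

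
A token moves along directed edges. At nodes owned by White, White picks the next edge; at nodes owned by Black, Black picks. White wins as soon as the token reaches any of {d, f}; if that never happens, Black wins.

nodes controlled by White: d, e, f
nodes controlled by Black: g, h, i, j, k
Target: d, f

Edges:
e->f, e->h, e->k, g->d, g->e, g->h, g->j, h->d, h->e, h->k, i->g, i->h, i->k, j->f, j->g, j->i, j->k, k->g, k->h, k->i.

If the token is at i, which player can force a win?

A0 = {d, f}
A1: add {e} — e (White) has e→f.
A2 = A1; e.g. g (Black) can still go to h. Fixed point.
i never enters the attractor, so Black can avoid the target forever.

Black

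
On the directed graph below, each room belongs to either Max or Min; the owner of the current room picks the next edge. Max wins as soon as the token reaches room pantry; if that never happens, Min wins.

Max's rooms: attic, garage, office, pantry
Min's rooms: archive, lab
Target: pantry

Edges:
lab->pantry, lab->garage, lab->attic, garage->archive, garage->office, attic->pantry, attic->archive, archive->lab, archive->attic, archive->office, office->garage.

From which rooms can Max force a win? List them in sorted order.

attic, pantry

A0 = {pantry}
A1: add {attic} — attic (Max) has attic→pantry.
A2 = A1; e.g. lab (Min) can still go to garage. Fixed point.
Max's winning region = {attic, pantry}.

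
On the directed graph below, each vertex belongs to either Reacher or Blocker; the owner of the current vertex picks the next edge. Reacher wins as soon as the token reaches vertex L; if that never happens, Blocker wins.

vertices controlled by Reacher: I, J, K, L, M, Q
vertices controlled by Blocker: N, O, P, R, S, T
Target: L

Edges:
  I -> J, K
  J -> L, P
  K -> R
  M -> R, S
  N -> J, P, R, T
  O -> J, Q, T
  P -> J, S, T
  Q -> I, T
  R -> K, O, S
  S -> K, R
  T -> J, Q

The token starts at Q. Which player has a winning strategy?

A0 = {L}
A1: add {J} — J (Reacher) has J→L.
A2: add {I} — I (Reacher) has I→J.
A3: add {Q} — Q (Reacher) has Q→I.
Q ∈ A3, so Reacher can force the target.

Reacher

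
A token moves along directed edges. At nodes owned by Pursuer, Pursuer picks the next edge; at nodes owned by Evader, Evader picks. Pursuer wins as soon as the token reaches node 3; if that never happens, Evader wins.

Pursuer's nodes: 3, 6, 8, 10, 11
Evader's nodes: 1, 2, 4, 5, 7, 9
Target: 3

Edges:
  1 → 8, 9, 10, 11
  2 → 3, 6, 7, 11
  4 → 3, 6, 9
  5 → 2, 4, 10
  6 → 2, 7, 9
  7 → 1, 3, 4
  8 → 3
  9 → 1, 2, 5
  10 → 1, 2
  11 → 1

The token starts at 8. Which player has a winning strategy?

A0 = {3}
A1: add {8} — 8 (Pursuer) has 8→3.
A2 = A1; e.g. 1 (Evader) can still go to 9. Fixed point.
8 ∈ A1, so Pursuer can force the target.

Pursuer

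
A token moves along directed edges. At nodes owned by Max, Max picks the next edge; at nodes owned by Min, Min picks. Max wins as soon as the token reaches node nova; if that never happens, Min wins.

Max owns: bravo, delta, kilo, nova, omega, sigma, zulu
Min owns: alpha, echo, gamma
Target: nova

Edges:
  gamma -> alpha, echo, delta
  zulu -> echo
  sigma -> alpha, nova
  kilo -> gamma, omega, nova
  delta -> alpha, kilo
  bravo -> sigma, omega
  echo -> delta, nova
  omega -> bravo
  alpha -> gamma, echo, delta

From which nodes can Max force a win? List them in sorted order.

A0 = {nova}
A1: add {kilo, sigma} — sigma (Max) has sigma→nova; kilo (Max) has kilo→nova.
A2: add {bravo, delta} — bravo (Max) has bravo→sigma; delta (Max) has delta→kilo.
A3: add {echo, omega} — echo (Min): all of {delta, nova} already in; omega (Max) has omega→bravo.
A4: add {zulu} — zulu (Max) has zulu→echo.
A5 = A4; e.g. gamma (Min) can still go to alpha. Fixed point.
Max's winning region = {bravo, delta, echo, kilo, nova, omega, sigma, zulu}.

bravo, delta, echo, kilo, nova, omega, sigma, zulu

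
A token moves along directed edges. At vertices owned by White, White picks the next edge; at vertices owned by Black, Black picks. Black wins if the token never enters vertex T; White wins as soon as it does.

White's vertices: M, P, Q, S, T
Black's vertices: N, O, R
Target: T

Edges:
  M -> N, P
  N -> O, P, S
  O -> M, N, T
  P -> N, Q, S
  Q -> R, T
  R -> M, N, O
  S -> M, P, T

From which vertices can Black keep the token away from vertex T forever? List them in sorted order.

A0 = {T}
A1: add {Q, S} — Q (White) has Q→T; S (White) has S→T.
A2: add {P} — P (White) has P→Q.
A3: add {M} — M (White) has M→P.
A4 = A3; e.g. N (Black) can still go to O. Fixed point.
White's attractor = {M, P, Q, S, T}; Black avoids the target exactly from the complement.

N, O, R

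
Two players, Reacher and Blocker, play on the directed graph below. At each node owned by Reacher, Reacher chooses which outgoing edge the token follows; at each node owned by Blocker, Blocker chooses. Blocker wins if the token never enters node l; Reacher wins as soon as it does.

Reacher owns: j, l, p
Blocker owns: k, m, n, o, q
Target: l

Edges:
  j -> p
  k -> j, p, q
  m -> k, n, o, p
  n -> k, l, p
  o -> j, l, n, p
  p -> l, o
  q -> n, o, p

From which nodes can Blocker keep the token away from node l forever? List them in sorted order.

A0 = {l}
A1: add {p} — p (Reacher) has p→l.
A2: add {j} — j (Reacher) has j→p.
A3 = A2; e.g. k (Blocker) can still go to q. Fixed point.
Reacher's attractor = {j, l, p}; Blocker avoids the target exactly from the complement.

k, m, n, o, q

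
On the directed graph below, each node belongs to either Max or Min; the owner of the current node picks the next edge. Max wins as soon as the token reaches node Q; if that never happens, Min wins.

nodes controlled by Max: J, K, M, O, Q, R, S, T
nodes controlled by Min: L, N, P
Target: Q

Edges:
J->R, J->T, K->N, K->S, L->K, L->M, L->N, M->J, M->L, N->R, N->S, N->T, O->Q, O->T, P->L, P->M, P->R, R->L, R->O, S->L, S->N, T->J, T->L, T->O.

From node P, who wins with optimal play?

A0 = {Q}
A1: add {O} — O (Max) has O→Q.
A2: add {R, T} — R (Max) has R→O; T (Max) has T→O.
A3: add {J} — J (Max) has J→R.
A4: add {M} — M (Max) has M→J.
A5 = A4; e.g. K (Max) has no edge into A4. Fixed point.
P never enters the attractor, so Min can avoid the target forever.

Min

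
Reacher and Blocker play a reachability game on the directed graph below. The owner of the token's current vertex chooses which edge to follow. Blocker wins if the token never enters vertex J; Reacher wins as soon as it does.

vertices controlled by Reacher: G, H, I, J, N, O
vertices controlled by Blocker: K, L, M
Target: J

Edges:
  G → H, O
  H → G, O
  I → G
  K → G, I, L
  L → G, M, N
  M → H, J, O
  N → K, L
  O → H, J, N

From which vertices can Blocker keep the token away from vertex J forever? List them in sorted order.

K, L, N

A0 = {J}
A1: add {O} — O (Reacher) has O→J.
A2: add {G, H} — G (Reacher) has G→O; H (Reacher) has H→O.
A3: add {I, M} — I (Reacher) has I→G; M (Blocker): all of {H, J, O} already in.
A4 = A3; e.g. K (Blocker) can still go to L. Fixed point.
Reacher's attractor = {G, H, I, J, M, O}; Blocker avoids the target exactly from the complement.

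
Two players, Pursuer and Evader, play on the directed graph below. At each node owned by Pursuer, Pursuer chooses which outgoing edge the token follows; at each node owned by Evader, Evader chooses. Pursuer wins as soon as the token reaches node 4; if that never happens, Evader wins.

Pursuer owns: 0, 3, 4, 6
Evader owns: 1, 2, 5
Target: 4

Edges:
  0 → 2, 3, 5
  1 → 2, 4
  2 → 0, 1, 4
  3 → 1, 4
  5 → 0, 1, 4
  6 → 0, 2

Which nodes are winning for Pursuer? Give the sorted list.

A0 = {4}
A1: add {3} — 3 (Pursuer) has 3→4.
A2: add {0} — 0 (Pursuer) has 0→3.
A3: add {6} — 6 (Pursuer) has 6→0.
A4 = A3; e.g. 1 (Evader) can still go to 2. Fixed point.
Pursuer's winning region = {0, 3, 4, 6}.

0, 3, 4, 6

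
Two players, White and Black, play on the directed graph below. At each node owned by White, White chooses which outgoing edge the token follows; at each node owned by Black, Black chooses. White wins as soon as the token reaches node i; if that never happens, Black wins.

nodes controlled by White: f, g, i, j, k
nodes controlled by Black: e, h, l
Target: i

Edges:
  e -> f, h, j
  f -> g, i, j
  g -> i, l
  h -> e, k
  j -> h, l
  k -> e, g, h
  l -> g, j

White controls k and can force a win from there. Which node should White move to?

A0 = {i}
A1: add {f, g} — f (White) has f→i; g (White) has g→i.
A2: add {k} — k (White) has k→g.
A3 = A2; e.g. e (Black) can still go to h. Fixed point.
From k, successor g is in the attractor (rank 1); the other successors e, h are not.

g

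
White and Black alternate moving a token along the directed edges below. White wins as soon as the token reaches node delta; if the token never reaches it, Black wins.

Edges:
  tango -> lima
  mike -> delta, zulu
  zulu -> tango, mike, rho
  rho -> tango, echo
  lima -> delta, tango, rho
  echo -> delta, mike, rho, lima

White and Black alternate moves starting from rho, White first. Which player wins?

White

Track states (vertex, player-to-move).
A0 = {(delta,White), (delta,Black)}
A1: add {(mike,White), (lima,White), (echo,White)}.
A2: add {(tango,Black)}.
A3: add {(zulu,White), (rho,White)}.
(rho,White) ∈ A3 ⇒ White forces the target.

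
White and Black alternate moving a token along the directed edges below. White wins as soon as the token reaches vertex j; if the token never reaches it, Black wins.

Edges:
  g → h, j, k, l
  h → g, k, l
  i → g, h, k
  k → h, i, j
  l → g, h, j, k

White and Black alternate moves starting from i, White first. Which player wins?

Track states (vertex, player-to-move).
A0 = {(j,White), (j,Black)}
A1: add {(g,White), (k,White), (l,White)}.
A2: add {(h,Black)}.
A3: add {(i,White)}.
(i,White) ∈ A3 ⇒ White forces the target.

White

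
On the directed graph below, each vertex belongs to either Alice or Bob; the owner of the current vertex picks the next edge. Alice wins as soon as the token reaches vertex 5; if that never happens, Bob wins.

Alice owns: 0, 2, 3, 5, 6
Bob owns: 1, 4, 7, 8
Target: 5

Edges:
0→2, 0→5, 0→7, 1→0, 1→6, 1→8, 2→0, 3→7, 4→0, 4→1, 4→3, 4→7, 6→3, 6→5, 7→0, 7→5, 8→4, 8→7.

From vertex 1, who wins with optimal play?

Bob

A0 = {5}
A1: add {0, 6} — 0 (Alice) has 0→5; 6 (Alice) has 6→5.
A2: add {2, 7} — 2 (Alice) has 2→0; 7 (Bob): all of {0, 5} already in.
A3: add {3} — 3 (Alice) has 3→7.
A4 = A3; e.g. 1 (Bob) can still go to 8. Fixed point.
1 never enters the attractor, so Bob can avoid the target forever.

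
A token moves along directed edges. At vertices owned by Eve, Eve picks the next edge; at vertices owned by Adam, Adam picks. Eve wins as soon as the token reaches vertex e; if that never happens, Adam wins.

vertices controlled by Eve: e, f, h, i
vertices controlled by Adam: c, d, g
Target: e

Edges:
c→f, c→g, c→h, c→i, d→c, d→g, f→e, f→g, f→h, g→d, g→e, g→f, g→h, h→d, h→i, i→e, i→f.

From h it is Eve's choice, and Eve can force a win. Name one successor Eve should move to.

A0 = {e}
A1: add {f, i} — f (Eve) has f→e; i (Eve) has i→e.
A2: add {h} — h (Eve) has h→i.
A3 = A2; e.g. c (Adam) can still go to g. Fixed point.
From h, successor i is in the attractor (rank 1); the other successor d is not.

i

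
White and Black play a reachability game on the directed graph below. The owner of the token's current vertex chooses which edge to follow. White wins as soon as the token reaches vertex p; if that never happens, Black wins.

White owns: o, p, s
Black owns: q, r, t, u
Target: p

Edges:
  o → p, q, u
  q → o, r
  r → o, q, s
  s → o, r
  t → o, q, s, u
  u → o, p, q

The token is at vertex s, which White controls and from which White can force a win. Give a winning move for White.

A0 = {p}
A1: add {o} — o (White) has o→p.
A2: add {s} — s (White) has s→o.
A3 = A2; e.g. q (Black) can still go to r. Fixed point.
From s, successor o is in the attractor (rank 1); the other successor r is not.

o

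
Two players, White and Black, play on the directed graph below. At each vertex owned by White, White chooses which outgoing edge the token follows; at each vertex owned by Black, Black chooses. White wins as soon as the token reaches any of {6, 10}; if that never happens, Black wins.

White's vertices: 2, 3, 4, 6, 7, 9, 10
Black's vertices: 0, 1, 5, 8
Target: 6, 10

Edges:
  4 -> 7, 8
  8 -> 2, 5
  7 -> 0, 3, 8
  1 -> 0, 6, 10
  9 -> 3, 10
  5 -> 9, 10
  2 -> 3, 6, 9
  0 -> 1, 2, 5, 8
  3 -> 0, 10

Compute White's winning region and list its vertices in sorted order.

2, 3, 4, 5, 6, 7, 8, 9, 10

A0 = {6, 10}
A1: add {2, 3, 9} — 2 (White) has 2→6; 3 (White) has 3→10; 9 (White) has 9→10.
A2: add {5, 7} — 5 (Black): all of {9, 10} already in; 7 (White) has 7→3.
A3: add {4, 8} — 4 (White) has 4→7; 8 (Black): all of {2, 5} already in.
A4 = A3; e.g. 0 (Black) can still go to 1. Fixed point.
White's winning region = {2, 3, 4, 5, 6, 7, 8, 9, 10}.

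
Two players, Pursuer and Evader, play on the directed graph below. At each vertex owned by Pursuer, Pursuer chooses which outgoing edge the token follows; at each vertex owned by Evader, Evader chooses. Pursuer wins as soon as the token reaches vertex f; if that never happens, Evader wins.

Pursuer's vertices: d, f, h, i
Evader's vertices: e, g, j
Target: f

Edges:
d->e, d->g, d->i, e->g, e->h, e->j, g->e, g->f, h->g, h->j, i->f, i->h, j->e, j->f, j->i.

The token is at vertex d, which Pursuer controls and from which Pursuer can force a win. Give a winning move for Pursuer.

A0 = {f}
A1: add {i} — i (Pursuer) has i→f.
A2: add {d} — d (Pursuer) has d→i.
A3 = A2; e.g. e (Evader) can still go to g. Fixed point.
From d, successor i is in the attractor (rank 1); the other successors e, g are not.

i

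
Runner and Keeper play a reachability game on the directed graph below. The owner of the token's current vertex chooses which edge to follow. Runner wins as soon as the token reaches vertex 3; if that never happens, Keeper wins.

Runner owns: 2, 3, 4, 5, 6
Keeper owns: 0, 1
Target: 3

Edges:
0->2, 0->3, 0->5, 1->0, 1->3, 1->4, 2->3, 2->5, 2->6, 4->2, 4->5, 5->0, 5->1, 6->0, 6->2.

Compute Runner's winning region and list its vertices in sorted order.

2, 3, 4, 6

A0 = {3}
A1: add {2} — 2 (Runner) has 2→3.
A2: add {4, 6} — 4 (Runner) has 4→2; 6 (Runner) has 6→2.
A3 = A2; e.g. 0 (Keeper) can still go to 5. Fixed point.
Runner's winning region = {2, 3, 4, 6}.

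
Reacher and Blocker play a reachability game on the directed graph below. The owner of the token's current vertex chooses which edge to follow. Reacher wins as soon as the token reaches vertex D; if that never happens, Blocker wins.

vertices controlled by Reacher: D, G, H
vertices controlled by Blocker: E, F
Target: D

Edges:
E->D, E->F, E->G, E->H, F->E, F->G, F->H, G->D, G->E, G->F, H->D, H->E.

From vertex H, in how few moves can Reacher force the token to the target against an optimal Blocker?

A0 = {D}
A1: add {G, H} — G (Reacher) has G→D; H (Reacher) has H→D.
A2 = A1; e.g. E (Blocker) can still go to F. Fixed point.
H enters the attractor at level 1, so Reacher can force the target in 1 move from there.

1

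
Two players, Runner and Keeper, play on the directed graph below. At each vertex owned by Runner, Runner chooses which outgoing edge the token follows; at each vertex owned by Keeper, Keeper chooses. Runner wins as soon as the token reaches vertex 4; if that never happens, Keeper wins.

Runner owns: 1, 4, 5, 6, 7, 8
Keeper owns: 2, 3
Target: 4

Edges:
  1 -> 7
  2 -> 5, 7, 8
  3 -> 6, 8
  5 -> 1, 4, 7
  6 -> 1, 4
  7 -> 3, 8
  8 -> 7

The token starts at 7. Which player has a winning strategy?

A0 = {4}
A1: add {5, 6} — 5 (Runner) has 5→4; 6 (Runner) has 6→4.
A2 = A1; e.g. 1 (Runner) has no edge into A1. Fixed point.
7 never enters the attractor, so Keeper can avoid the target forever.

Keeper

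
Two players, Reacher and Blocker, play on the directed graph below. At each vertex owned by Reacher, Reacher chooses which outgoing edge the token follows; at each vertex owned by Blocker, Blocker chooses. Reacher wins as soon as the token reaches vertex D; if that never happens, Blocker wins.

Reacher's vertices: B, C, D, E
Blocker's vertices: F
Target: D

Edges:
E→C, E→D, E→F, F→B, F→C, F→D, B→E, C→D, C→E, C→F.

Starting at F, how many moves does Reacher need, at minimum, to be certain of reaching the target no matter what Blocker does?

3

A0 = {D}
A1: add {C, E} — C (Reacher) has C→D; E (Reacher) has E→D.
A2: add {B} — B (Reacher) has B→E.
A3: add {F} — F (Blocker): all of {B, C, D} already in.
A3 = all vertices. Fixed point.
F enters the attractor at level 3, so Reacher can force the target in 3 moves from there.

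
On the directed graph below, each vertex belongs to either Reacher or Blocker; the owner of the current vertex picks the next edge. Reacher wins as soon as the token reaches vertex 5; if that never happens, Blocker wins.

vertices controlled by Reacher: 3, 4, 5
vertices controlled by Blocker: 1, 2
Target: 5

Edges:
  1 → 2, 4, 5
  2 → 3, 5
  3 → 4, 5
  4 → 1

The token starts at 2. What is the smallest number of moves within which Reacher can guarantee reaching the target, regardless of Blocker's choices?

A0 = {5}
A1: add {3} — 3 (Reacher) has 3→5.
A2: add {2} — 2 (Blocker): all of {3, 5} already in.
A3 = A2; e.g. 1 (Blocker) can still go to 4. Fixed point.
2 enters the attractor at level 2, so Reacher can force the target in 2 moves from there.

2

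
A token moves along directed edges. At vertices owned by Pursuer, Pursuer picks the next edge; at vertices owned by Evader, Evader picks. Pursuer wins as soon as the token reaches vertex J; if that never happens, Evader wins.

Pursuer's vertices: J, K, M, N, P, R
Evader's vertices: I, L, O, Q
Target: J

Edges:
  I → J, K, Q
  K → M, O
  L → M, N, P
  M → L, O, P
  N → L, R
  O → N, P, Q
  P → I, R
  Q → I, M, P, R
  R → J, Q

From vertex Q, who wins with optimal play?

Evader

A0 = {J}
A1: add {R} — R (Pursuer) has R→J.
A2: add {N, P} — N (Pursuer) has N→R; P (Pursuer) has P→R.
A3: add {M} — M (Pursuer) has M→P.
A4: add {K, L} — K (Pursuer) has K→M; L (Evader): all of {M, N, P} already in.
A5 = A4; e.g. I (Evader) can still go to Q. Fixed point.
Q never enters the attractor, so Evader can avoid the target forever.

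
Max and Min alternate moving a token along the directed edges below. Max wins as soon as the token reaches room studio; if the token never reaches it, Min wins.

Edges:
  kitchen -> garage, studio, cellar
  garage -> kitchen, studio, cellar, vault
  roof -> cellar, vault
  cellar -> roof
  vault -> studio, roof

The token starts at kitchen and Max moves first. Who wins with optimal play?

Track states (vertex, player-to-move).
A0 = {(studio,Max), (studio,Min)}
A1: add {(kitchen,Max), (garage,Max), (vault,Max)}.
(kitchen,Max) ∈ A1 ⇒ Max forces the target.

Max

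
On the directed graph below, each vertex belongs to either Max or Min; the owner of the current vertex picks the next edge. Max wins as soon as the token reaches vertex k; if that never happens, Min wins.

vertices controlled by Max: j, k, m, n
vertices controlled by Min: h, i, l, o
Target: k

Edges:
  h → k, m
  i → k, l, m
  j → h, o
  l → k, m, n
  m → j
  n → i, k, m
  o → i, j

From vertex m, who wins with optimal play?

Min

A0 = {k}
A1: add {n} — n (Max) has n→k.
A2 = A1; e.g. h (Min) can still go to m. Fixed point.
m never enters the attractor, so Min can avoid the target forever.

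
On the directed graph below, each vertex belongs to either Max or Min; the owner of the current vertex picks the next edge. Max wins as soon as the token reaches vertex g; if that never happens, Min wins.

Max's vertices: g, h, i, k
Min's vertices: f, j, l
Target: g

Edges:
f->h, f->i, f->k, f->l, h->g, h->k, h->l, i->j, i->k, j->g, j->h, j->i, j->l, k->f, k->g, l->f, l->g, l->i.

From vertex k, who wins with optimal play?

A0 = {g}
A1: add {h, k} — h (Max) has h→g; k (Max) has k→g.
k ∈ A1, so Max can force the target.

Max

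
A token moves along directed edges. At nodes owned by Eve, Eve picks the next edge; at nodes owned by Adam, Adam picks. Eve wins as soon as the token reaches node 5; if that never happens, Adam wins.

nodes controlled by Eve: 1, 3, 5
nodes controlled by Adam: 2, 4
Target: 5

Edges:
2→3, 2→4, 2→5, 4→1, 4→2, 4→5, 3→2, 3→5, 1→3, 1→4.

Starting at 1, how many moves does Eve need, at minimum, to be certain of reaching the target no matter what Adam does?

A0 = {5}
A1: add {3} — 3 (Eve) has 3→5.
A2: add {1} — 1 (Eve) has 1→3.
A3 = A2; e.g. 2 (Adam) can still go to 4. Fixed point.
1 enters the attractor at level 2, so Eve can force the target in 2 moves from there.

2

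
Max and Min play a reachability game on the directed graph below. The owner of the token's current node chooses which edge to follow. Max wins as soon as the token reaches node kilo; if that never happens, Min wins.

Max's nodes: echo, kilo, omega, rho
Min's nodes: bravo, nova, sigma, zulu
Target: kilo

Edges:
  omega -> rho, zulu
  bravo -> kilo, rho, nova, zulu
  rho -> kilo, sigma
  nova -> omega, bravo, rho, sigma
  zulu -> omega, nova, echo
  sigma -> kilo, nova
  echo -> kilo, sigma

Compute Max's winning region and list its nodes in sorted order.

echo, kilo, omega, rho

A0 = {kilo}
A1: add {echo, rho} — rho (Max) has rho→kilo; echo (Max) has echo→kilo.
A2: add {omega} — omega (Max) has omega→rho.
A3 = A2; e.g. bravo (Min) can still go to nova. Fixed point.
Max's winning region = {echo, kilo, omega, rho}.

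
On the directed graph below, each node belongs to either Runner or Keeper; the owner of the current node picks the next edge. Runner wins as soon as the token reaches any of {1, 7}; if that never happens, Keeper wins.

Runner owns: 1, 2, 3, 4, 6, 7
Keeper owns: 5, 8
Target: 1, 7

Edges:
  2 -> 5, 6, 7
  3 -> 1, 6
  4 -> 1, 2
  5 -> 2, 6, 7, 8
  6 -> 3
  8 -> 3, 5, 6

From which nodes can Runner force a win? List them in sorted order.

1, 2, 3, 4, 6, 7

A0 = {1, 7}
A1: add {2, 3, 4} — 2 (Runner) has 2→7; 3 (Runner) has 3→1; 4 (Runner) has 4→1.
A2: add {6} — 6 (Runner) has 6→3.
A3 = A2; e.g. 5 (Keeper) can still go to 8. Fixed point.
Runner's winning region = {1, 2, 3, 4, 6, 7}.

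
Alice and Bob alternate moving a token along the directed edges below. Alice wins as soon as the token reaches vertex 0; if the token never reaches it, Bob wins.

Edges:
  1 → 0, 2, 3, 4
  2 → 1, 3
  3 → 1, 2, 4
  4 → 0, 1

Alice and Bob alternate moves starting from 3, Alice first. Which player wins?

Alice

Track states (vertex, player-to-move).
A0 = {(0,Alice), (0,Bob)}
A1: add {(1,Alice), (4,Alice)}.
A2: add {(4,Bob)}.
A3: add {(3,Alice)}.
(3,Alice) ∈ A3 ⇒ Alice forces the target.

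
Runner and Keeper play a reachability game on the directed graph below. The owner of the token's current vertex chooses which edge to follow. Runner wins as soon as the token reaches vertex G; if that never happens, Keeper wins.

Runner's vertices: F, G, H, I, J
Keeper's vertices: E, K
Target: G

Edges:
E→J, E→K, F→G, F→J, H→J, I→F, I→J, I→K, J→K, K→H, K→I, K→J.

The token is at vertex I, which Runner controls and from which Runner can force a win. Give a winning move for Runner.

F

A0 = {G}
A1: add {F} — F (Runner) has F→G.
A2: add {I} — I (Runner) has I→F.
A3 = A2; e.g. E (Keeper) can still go to J. Fixed point.
From I, successor F is in the attractor (rank 1); the other successors J, K are not.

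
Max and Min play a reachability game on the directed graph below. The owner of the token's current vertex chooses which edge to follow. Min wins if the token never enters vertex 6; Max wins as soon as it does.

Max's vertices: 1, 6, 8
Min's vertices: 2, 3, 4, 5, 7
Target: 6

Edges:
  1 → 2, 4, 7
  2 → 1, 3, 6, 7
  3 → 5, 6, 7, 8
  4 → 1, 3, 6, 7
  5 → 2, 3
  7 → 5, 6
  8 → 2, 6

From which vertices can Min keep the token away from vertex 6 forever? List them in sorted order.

1, 2, 3, 4, 5, 7

A0 = {6}
A1: add {8} — 8 (Max) has 8→6.
A2 = A1; e.g. 1 (Max) has no edge into A1. Fixed point.
Max's attractor = {6, 8}; Min avoids the target exactly from the complement.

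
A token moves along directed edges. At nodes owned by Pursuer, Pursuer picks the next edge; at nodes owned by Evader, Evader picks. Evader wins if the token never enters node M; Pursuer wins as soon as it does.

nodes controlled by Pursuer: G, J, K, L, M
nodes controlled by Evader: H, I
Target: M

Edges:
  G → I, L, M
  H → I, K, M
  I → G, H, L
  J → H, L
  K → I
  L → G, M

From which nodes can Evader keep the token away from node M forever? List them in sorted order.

H, I, K

A0 = {M}
A1: add {G, L} — G (Pursuer) has G→M; L (Pursuer) has L→M.
A2: add {J} — J (Pursuer) has J→L.
A3 = A2; e.g. H (Evader) can still go to I. Fixed point.
Pursuer's attractor = {G, J, L, M}; Evader avoids the target exactly from the complement.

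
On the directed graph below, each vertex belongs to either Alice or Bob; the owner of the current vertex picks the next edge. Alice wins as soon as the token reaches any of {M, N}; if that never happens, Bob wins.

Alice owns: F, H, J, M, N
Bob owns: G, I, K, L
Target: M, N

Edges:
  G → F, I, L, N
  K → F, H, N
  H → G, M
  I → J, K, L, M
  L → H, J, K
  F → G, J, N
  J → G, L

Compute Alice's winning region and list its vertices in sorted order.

F, H, K, M, N

A0 = {M, N}
A1: add {F, H} — F (Alice) has F→N; H (Alice) has H→M.
A2: add {K} — K (Bob): all of {F, H, N} already in.
A3 = A2; e.g. G (Bob) can still go to I. Fixed point.
Alice's winning region = {F, H, K, M, N}.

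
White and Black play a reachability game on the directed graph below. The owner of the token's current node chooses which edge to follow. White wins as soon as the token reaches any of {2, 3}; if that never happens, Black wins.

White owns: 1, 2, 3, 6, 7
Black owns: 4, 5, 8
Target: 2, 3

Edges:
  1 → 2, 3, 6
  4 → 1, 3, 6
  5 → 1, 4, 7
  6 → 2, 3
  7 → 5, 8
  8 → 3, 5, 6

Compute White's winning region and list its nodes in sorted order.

1, 2, 3, 4, 6

A0 = {2, 3}
A1: add {1, 6} — 1 (White) has 1→2; 6 (White) has 6→2.
A2: add {4} — 4 (Black): all of {1, 3, 6} already in.
A3 = A2; e.g. 5 (Black) can still go to 7. Fixed point.
White's winning region = {1, 2, 3, 4, 6}.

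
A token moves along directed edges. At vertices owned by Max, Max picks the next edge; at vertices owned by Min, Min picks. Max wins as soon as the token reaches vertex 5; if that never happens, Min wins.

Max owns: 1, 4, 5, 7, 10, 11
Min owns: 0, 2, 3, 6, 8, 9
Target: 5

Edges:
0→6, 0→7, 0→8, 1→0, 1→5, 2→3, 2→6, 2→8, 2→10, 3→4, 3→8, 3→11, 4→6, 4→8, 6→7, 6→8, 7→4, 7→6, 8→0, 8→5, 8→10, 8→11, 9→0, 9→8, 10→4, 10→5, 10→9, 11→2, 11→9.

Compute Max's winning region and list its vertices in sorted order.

1, 5, 10

A0 = {5}
A1: add {1, 10} — 1 (Max) has 1→5; 10 (Max) has 10→5.
A2 = A1; e.g. 0 (Min) can still go to 6. Fixed point.
Max's winning region = {1, 5, 10}.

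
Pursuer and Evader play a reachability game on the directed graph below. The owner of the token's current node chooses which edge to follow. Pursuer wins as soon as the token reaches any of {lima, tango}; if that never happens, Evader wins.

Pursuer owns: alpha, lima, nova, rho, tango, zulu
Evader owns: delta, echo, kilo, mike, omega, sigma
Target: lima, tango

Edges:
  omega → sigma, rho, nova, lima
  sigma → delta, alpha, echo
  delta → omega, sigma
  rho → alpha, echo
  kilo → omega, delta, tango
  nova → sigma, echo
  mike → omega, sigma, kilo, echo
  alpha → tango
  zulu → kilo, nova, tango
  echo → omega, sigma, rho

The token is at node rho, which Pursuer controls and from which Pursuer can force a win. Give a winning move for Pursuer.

A0 = {lima, tango}
A1: add {alpha, zulu} — alpha (Pursuer) has alpha→tango; zulu (Pursuer) has zulu→tango.
A2: add {rho} — rho (Pursuer) has rho→alpha.
A3 = A2; e.g. omega (Evader) can still go to sigma. Fixed point.
From rho, successor alpha is in the attractor (rank 1); the other successor echo is not.

alpha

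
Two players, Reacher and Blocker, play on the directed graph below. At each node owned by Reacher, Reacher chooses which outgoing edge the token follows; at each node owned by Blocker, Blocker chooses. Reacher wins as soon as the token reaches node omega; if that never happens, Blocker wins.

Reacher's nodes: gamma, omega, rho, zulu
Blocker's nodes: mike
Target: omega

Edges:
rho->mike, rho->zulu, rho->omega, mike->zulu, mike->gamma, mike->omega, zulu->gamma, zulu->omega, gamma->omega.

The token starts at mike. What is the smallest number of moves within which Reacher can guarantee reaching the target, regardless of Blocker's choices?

2

A0 = {omega}
A1: add {gamma, rho, zulu} — rho (Reacher) has rho→omega; zulu (Reacher) has zulu→omega; gamma (Reacher) has gamma→omega.
A2: add {mike} — mike (Blocker): all of {zulu, gamma, omega} already in.
A2 = all vertices. Fixed point.
mike enters the attractor at level 2, so Reacher can force the target in 2 moves from there.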